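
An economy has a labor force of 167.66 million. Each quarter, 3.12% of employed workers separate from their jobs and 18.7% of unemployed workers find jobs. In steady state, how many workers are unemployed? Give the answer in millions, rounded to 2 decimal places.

Steady-state unemployment rate u* = s/(s+f) = 3.12/(3.12+18.7) = 0.142988.
Unemployed = u* × labor force = 0.142988 × 167.66 ≈ 23.97 million.

About 23.97 million are unemployed in steady state.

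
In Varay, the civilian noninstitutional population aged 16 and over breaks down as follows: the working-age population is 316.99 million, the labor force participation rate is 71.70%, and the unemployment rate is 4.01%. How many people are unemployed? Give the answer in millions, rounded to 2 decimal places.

About 9.11 million are unemployed.

Labor force = 0.7170 × 316.99 = 227.28 million.
Unemployed = 0.0401 × 227.28 ≈ 9.11 million.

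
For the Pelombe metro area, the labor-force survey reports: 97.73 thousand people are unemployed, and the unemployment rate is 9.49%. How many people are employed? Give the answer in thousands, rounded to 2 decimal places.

About 932.09 thousand are employed.

Labor force = U / u = 97.73 / 0.0949 ≈ 1,029.82 thousand.
Employed = labor force − unemployed = 1,029.82 − 97.73 = 932.09 thousand.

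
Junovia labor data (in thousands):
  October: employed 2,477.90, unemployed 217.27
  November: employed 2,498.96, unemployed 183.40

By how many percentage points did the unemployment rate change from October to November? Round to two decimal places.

October: labor force = 2,477.90 + 217.27 = 2,695.17; u = 217.27/2,695.17 = 8.06%.
November: labor force = 2,498.96 + 183.40 = 2,682.36; u = 183.40/2,682.36 = 6.84%.
Change = 6.84% − 8.06% = −1.22 pp.

The unemployment rate changed by −1.22 percentage points.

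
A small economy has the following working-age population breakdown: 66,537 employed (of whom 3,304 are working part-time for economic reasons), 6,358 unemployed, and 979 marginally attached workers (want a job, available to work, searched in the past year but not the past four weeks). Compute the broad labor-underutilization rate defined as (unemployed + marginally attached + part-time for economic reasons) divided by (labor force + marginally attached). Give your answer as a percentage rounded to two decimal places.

Broad underutilization rate ≈ 14.40%.

Labor force = 66,537 + 6,358 = 72,895.
Numerator = 6,358 + 979 + 3,304 = 10,641.
Denominator = 72,895 + 979 = 73,874.
Broad rate = 10,641 / 73,874 = 14.40%.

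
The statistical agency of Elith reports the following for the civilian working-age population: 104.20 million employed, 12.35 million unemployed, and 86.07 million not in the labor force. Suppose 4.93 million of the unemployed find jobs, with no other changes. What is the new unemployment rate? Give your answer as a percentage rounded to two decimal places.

New unemployment rate ≈ 6.37%.

Initially, labor force = 104.20 + 12.35 = 116.55 million, so u = 12.35/116.55 = 10.60%.
After the change, unemployed falls and employed rises by 4.93; labor force unchanged → E = 109.13, U = 7.42, labor force = 116.55 million.
New unemployment rate = 7.42 / 116.55 = 6.37%.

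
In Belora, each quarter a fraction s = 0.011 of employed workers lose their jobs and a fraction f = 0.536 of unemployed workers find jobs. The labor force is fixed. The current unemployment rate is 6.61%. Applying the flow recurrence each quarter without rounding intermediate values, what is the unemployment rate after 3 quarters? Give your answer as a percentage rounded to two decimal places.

With a fixed labor force, u_{t+1} = u_t + s·(1−u_t) − f·u_t = u_t·(1−s−f) + s.
Here 1−s−f = 0.453 and s = 0.011.
u_1 = 0.066100 × 0.453 + 0.011 = 0.040943.
u_2 = 0.040943 × 0.453 + 0.011 = 0.029547.
u_3 = 0.029547 × 0.453 + 0.011 = 0.024385.

Unemployment rate after three quarters ≈ 2.44%.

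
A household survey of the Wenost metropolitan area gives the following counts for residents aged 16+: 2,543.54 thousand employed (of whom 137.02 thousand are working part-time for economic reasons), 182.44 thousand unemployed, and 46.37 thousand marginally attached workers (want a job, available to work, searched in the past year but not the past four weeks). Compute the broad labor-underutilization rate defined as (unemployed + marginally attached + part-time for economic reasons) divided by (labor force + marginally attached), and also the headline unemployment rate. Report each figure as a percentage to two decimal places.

Labor force = 2,543.54 + 182.44 = 2,725.98 thousand.
Numerator = 182.44 + 46.37 + 137.02 = 365.83 thousand.
Denominator = 2,725.98 + 46.37 = 2,772.35 thousand.
Broad rate = 365.83 / 2,772.35 = 13.20%.
Headline unemployment rate = 182.44 / 2,725.98 = 6.69%.

Broad underutilization rate ≈ 13.20%; headline unemployment rate ≈ 6.69%.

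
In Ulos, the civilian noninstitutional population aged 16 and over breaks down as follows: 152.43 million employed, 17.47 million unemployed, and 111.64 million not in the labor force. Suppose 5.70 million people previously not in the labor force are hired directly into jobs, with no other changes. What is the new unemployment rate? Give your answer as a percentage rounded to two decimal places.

New unemployment rate ≈ 9.95%.

Initially, labor force = 152.43 + 17.47 = 169.90 million, so u = 17.47/169.90 = 10.28%.
After the change, employed and labor force both rise by 5.70; unemployed unchanged → E = 158.13, U = 17.47, labor force = 175.60 million.
New unemployment rate = 17.47 / 175.60 = 9.95%.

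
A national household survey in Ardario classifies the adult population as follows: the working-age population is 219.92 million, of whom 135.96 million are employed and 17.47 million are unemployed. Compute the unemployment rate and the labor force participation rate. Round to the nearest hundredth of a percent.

Unemployment rate ≈ 11.39%; labor force participation rate ≈ 69.77%.

Labor force = employed + unemployed = 135.96 + 17.47 = 153.43 million.
Unemployment rate = 17.47 / 153.43 = 11.39%.
Labor force participation rate = 153.43 / 219.92 = 69.77%.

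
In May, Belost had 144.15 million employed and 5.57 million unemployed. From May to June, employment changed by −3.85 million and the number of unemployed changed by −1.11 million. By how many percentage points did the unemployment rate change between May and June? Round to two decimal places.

May: labor force = 144.15 + 5.57 = 149.72; u = 5.57/149.72 = 3.72%.
June: labor force = 140.30 + 4.46 = 144.76; u = 4.46/144.76 = 3.08%.
Change = 3.08% − 3.72% = −0.64 pp.

The unemployment rate changed by −0.64 percentage points.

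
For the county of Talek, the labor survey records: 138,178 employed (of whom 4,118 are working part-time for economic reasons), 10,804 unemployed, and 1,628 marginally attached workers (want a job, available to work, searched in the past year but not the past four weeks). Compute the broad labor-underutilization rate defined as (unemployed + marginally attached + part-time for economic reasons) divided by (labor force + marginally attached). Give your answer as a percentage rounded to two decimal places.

Broad underutilization rate ≈ 10.99%.

Labor force = 138,178 + 10,804 = 148,982.
Numerator = 10,804 + 1,628 + 4,118 = 16,550.
Denominator = 148,982 + 1,628 = 150,610.
Broad rate = 16,550 / 150,610 = 10.99%.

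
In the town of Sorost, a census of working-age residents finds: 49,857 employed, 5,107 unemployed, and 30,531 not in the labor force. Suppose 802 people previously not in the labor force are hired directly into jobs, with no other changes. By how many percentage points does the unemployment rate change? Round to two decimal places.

The unemployment rate changes by −0.13 percentage points.

Initially, labor force = 49,857 + 5,107 = 54,964, so u = 5,107/54,964 = 9.29%.
After the change, employed and labor force both rise by 802; unemployed unchanged → E = 50,659, U = 5,107, labor force = 55,766.
New unemployment rate = 5,107 / 55,766 = 9.16%.
Change = 9.16% − 9.29% = −0.13 percentage points.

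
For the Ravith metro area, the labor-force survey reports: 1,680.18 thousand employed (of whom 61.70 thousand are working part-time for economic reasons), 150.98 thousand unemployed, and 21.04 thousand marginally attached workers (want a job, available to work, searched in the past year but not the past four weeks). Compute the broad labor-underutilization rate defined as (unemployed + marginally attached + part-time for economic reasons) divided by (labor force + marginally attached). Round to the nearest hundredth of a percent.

Labor force = 1,680.18 + 150.98 = 1,831.16 thousand.
Numerator = 150.98 + 21.04 + 61.70 = 233.72 thousand.
Denominator = 1,831.16 + 21.04 = 1,852.20 thousand.
Broad rate = 233.72 / 1,852.20 = 12.62%.

Broad underutilization rate ≈ 12.62%.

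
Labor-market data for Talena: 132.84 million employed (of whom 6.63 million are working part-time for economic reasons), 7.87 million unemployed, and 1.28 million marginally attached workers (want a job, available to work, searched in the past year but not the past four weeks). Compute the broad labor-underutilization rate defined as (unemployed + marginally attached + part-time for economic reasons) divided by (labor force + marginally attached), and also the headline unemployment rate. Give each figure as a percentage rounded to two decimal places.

Broad underutilization rate ≈ 11.11%; headline unemployment rate ≈ 5.59%.

Labor force = 132.84 + 7.87 = 140.71 million.
Numerator = 7.87 + 1.28 + 6.63 = 15.78 million.
Denominator = 140.71 + 1.28 = 141.99 million.
Broad rate = 15.78 / 141.99 = 11.11%.
Headline unemployment rate = 7.87 / 140.71 = 5.59%.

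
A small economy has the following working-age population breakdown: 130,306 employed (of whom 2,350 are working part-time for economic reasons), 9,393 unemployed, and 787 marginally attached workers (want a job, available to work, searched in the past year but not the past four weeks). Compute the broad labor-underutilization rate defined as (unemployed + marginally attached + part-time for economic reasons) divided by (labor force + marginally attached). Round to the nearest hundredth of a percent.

Broad underutilization rate ≈ 8.92%.

Labor force = 130,306 + 9,393 = 139,699.
Numerator = 9,393 + 787 + 2,350 = 12,530.
Denominator = 139,699 + 787 = 140,486.
Broad rate = 12,530 / 140,486 = 8.92%.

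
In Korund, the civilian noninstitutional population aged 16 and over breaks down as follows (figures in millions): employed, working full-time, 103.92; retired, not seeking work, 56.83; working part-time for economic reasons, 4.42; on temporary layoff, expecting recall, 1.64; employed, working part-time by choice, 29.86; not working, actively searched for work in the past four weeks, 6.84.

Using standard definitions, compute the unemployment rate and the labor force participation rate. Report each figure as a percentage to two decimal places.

Employed = 103.92 + 4.42 + 29.86 = 138.20 million (anyone who worked, including part-time for economic reasons, counts as employed).
Unemployed = 1.64 + 6.84 = 8.48 million (jobless and actively searching, or on temporary layoff).
Labor force = 138.20 + 8.48 = 146.68 million.
Not in labor force = 56.83 million (those not working and not actively searching are outside the labor force).
Civilian working-age population = 146.68 + 56.83 = 203.51 million.
Unemployment rate = 8.48 / 146.68 = 5.78%.
Labor force participation rate = 146.68 / 203.51 = 72.08%.

Unemployment rate ≈ 5.78%; labor force participation rate ≈ 72.08%.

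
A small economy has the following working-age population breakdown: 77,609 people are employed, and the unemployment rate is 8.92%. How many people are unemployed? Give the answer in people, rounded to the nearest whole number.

Let U be the number unemployed. The labor force is E + U, and U/(E+U) = 0.0892.
So U = 0.0892 × 77,609 / (1 − 0.0892) = 6922.72 / 0.9108 ≈ 7,601.

About 7,601 are unemployed.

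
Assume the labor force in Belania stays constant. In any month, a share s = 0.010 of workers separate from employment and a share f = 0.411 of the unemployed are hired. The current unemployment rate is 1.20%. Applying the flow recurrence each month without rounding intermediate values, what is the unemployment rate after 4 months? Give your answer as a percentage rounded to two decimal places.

With a fixed labor force, u_{t+1} = u_t + s·(1−u_t) − f·u_t = u_t·(1−s−f) + s.
Here 1−s−f = 0.579 and s = 0.010.
u_1 = 0.012000 × 0.579 + 0.010 = 0.016948.
u_2 = 0.016948 × 0.579 + 0.010 = 0.019813.
u_3 = 0.019813 × 0.579 + 0.010 = 0.021472.
u_4 = 0.021472 × 0.579 + 0.010 = 0.022432.

Unemployment rate after four months ≈ 2.24%.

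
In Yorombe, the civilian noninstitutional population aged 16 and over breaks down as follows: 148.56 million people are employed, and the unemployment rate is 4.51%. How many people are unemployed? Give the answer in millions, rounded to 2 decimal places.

Let U be the number unemployed. The labor force is E + U, and U/(E+U) = 0.0451.
So U = 0.0451 × 148.56 / (1 − 0.0451) = 6.7001 / 0.9549 ≈ 7.02 million.

About 7.02 million are unemployed.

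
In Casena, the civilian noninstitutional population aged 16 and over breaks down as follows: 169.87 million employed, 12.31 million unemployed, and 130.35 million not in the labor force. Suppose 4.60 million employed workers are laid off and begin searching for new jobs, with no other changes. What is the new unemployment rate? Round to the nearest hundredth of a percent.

New unemployment rate ≈ 9.28%.

Initially, labor force = 169.87 + 12.31 = 182.18 million, so u = 12.31/182.18 = 6.76%.
After the change, employed falls and unemployed rises by 4.60; labor force unchanged → E = 165.27, U = 16.91, labor force = 182.18 million.
New unemployment rate = 16.91 / 182.18 = 9.28%.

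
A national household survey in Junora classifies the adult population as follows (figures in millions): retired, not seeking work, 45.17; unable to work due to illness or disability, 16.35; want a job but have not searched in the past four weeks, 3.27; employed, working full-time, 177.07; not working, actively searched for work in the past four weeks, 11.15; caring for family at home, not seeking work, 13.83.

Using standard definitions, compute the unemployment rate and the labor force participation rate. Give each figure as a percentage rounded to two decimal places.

Employed = 177.07 million.
Unemployed = 11.15 million.
Labor force = 177.07 + 11.15 = 188.22 million.
Not in labor force = 45.17 + 16.35 + 3.27 + 13.83 = 78.62 million (those not working and not actively searching are outside the labor force — including those who want a job but have given up searching).
Civilian working-age population = 188.22 + 78.62 = 266.84 million.
Unemployment rate = 11.15 / 188.22 = 5.92%.
Labor force participation rate = 188.22 / 266.84 = 70.54%.

Unemployment rate ≈ 5.92%; labor force participation rate ≈ 70.54%.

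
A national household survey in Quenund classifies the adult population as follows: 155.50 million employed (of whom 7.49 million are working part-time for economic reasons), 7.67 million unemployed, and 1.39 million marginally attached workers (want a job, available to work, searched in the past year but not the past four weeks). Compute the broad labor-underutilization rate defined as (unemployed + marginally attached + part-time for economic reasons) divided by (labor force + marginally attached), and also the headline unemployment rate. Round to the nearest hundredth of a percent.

Broad underutilization rate ≈ 10.06%; headline unemployment rate ≈ 4.70%.

Labor force = 155.50 + 7.67 = 163.17 million.
Numerator = 7.67 + 1.39 + 7.49 = 16.55 million.
Denominator = 163.17 + 1.39 = 164.56 million.
Broad rate = 16.55 / 164.56 = 10.06%.
Headline unemployment rate = 7.67 / 163.17 = 4.70%.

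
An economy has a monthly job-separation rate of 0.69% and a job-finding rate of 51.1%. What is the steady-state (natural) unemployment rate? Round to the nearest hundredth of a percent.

Steady-state unemployment rate ≈ 1.33%.

At steady state the flows balance: s·E = f·U, so U/(E+U) = s/(s+f).
u* = 0.69 / (0.69 + 51.1) = 0.69 / 51.79 = 1.33%.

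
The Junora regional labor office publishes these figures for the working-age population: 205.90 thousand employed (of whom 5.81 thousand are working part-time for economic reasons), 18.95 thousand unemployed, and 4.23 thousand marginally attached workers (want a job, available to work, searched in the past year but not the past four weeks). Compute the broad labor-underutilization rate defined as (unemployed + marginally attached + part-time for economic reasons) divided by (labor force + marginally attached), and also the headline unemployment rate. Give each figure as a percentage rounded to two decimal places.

Broad underutilization rate ≈ 12.65%; headline unemployment rate ≈ 8.43%.

Labor force = 205.90 + 18.95 = 224.85 thousand.
Numerator = 18.95 + 4.23 + 5.81 = 28.99 thousand.
Denominator = 224.85 + 4.23 = 229.08 thousand.
Broad rate = 28.99 / 229.08 = 12.65%.
Headline unemployment rate = 18.95 / 224.85 = 8.43%.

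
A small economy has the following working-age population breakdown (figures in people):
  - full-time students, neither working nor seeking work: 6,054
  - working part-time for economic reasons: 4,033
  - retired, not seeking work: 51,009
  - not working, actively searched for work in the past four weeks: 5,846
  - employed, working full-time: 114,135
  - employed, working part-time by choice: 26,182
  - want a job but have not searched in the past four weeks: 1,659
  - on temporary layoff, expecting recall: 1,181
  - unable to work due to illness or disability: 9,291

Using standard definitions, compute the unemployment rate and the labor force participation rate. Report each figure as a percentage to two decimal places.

Unemployment rate ≈ 4.64%; labor force participation rate ≈ 69.00%.

Employed = 4,033 + 114,135 + 26,182 = 144,350 (anyone who worked, including part-time for economic reasons, counts as employed).
Unemployed = 5,846 + 1,181 = 7,027 (jobless and actively searching, or on temporary layoff).
Labor force = 144,350 + 7,027 = 151,377.
Not in labor force = 6,054 + 51,009 + 1,659 + 9,291 = 68,013 (those not working and not actively searching are outside the labor force — including those who want a job but have given up searching).
Civilian working-age population = 151,377 + 68,013 = 219,390.
Unemployment rate = 7,027 / 151,377 = 4.64%.
Labor force participation rate = 151,377 / 219,390 = 69.00%.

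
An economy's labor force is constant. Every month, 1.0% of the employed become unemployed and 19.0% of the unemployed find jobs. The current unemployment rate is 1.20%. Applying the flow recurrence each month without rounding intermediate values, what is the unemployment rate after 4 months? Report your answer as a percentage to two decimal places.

With a fixed labor force, u_{t+1} = u_t + s·(1−u_t) − f·u_t = u_t·(1−s−f) + s.
Here 1−s−f = 0.800 and s = 0.010.
u_1 = 0.012000 × 0.800 + 0.010 = 0.019600.
u_2 = 0.019600 × 0.800 + 0.010 = 0.025680.
u_3 = 0.025680 × 0.800 + 0.010 = 0.030544.
u_4 = 0.030544 × 0.800 + 0.010 = 0.034435.

Unemployment rate after four months ≈ 3.44%.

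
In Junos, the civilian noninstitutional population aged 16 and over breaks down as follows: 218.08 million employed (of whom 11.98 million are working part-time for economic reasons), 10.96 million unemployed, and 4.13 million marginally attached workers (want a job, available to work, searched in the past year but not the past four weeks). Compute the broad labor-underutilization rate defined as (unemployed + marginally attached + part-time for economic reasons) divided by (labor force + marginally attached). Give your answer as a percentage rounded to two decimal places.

Labor force = 218.08 + 10.96 = 229.04 million.
Numerator = 10.96 + 4.13 + 11.98 = 27.07 million.
Denominator = 229.04 + 4.13 = 233.17 million.
Broad rate = 27.07 / 233.17 = 11.61%.

Broad underutilization rate ≈ 11.61%.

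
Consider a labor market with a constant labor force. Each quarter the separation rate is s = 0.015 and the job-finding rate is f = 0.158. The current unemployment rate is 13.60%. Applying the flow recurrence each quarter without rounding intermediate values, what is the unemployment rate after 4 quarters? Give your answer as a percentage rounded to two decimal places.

With a fixed labor force, u_{t+1} = u_t + s·(1−u_t) − f·u_t = u_t·(1−s−f) + s.
Here 1−s−f = 0.827 and s = 0.015.
u_1 = 0.136000 × 0.827 + 0.015 = 0.127472.
u_2 = 0.127472 × 0.827 + 0.015 = 0.120419.
u_3 = 0.120419 × 0.827 + 0.015 = 0.114587.
u_4 = 0.114587 × 0.827 + 0.015 = 0.109763.

Unemployment rate after four quarters ≈ 10.98%.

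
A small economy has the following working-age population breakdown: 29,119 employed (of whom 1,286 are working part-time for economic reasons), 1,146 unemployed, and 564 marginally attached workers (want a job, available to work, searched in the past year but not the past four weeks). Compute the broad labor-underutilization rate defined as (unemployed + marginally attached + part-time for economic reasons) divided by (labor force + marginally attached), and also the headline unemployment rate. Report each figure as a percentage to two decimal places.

Labor force = 29,119 + 1,146 = 30,265.
Numerator = 1,146 + 564 + 1,286 = 2,996.
Denominator = 30,265 + 564 = 30,829.
Broad rate = 2,996 / 30,829 = 9.72%.
Headline unemployment rate = 1,146 / 30,265 = 3.79%.

Broad underutilization rate ≈ 9.72%; headline unemployment rate ≈ 3.79%.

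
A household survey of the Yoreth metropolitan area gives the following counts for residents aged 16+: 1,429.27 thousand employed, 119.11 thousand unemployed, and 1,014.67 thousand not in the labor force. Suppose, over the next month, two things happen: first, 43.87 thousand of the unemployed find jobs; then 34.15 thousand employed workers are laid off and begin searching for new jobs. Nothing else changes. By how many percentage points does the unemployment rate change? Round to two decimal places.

The unemployment rate changes by −0.63 percentage points.

Initially, labor force = 1,429.27 + 119.11 = 1,548.38 thousand, so u = 119.11/1,548.38 = 7.69%.
After the first change, unemployed falls and employed rises by 43.87; labor force unchanged → E = 1,473.14, U = 75.24, labor force = 1,548.38 thousand.
After the second change, employed falls and unemployed rises by 34.15; labor force unchanged → E = 1,438.99, U = 109.39, labor force = 1,548.38 thousand.
New unemployment rate = 109.39 / 1,548.38 = 7.06%.
Change = 7.06% − 7.69% = −0.63 percentage points.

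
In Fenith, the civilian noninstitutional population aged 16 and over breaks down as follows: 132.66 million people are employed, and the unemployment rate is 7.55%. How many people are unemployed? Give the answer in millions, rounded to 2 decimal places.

Let U be the number unemployed. The labor force is E + U, and U/(E+U) = 0.0755.
So U = 0.0755 × 132.66 / (1 − 0.0755) = 10.0158 / 0.9245 ≈ 10.83 million.

About 10.83 million are unemployed.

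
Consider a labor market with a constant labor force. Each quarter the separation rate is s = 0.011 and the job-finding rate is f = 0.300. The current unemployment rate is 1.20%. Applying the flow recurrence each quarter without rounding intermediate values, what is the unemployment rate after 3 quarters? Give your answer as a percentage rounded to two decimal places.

With a fixed labor force, u_{t+1} = u_t + s·(1−u_t) − f·u_t = u_t·(1−s−f) + s.
Here 1−s−f = 0.689 and s = 0.011.
u_1 = 0.012000 × 0.689 + 0.011 = 0.019268.
u_2 = 0.019268 × 0.689 + 0.011 = 0.024276.
u_3 = 0.024276 × 0.689 + 0.011 = 0.027726.

Unemployment rate after three quarters ≈ 2.77%.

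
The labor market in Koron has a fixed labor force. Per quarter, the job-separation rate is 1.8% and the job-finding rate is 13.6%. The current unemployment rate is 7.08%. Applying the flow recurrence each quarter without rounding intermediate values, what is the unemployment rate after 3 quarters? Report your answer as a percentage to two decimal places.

With a fixed labor force, u_{t+1} = u_t + s·(1−u_t) − f·u_t = u_t·(1−s−f) + s.
Here 1−s−f = 0.846 and s = 0.018.
u_1 = 0.070800 × 0.846 + 0.018 = 0.077897.
u_2 = 0.077897 × 0.846 + 0.018 = 0.083901.
u_3 = 0.083901 × 0.846 + 0.018 = 0.088980.

Unemployment rate after three quarters ≈ 8.90%.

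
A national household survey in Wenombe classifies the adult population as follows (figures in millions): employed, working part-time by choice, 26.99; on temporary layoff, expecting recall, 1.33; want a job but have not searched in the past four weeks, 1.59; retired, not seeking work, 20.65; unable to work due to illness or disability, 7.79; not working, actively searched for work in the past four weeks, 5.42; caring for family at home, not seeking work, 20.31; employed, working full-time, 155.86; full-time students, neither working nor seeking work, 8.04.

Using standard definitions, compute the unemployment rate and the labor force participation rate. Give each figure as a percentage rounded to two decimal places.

Unemployment rate ≈ 3.56%; labor force participation rate ≈ 76.46%.

Employed = 26.99 + 155.86 = 182.85 million.
Unemployed = 1.33 + 5.42 = 6.75 million (jobless and actively searching, or on temporary layoff).
Labor force = 182.85 + 6.75 = 189.60 million.
Not in labor force = 1.59 + 20.65 + 7.79 + 20.31 + 8.04 = 58.38 million (those not working and not actively searching are outside the labor force — including those who want a job but have given up searching).
Civilian working-age population = 189.60 + 58.38 = 247.98 million.
Unemployment rate = 6.75 / 189.60 = 3.56%.
Labor force participation rate = 189.60 / 247.98 = 76.46%.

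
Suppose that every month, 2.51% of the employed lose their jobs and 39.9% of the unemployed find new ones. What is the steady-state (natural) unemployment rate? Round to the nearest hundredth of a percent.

At steady state the flows balance: s·E = f·U, so U/(E+U) = s/(s+f).
u* = 2.51 / (2.51 + 39.9) = 2.51 / 42.41 = 5.92%.

Steady-state unemployment rate ≈ 5.92%.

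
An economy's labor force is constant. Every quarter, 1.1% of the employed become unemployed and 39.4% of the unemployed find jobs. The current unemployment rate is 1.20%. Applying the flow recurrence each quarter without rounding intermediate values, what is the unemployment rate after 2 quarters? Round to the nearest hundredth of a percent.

Unemployment rate after two quarters ≈ 2.18%.

With a fixed labor force, u_{t+1} = u_t + s·(1−u_t) − f·u_t = u_t·(1−s−f) + s.
Here 1−s−f = 0.595 and s = 0.011.
u_1 = 0.012000 × 0.595 + 0.011 = 0.018140.
u_2 = 0.018140 × 0.595 + 0.011 = 0.021793.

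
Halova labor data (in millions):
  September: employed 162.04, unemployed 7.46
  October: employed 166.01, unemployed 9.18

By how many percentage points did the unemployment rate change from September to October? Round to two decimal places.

The unemployment rate changed by +0.84 percentage points.

September: labor force = 162.04 + 7.46 = 169.50; u = 7.46/169.50 = 4.40%.
October: labor force = 166.01 + 9.18 = 175.19; u = 9.18/175.19 = 5.24%.
Change = 5.24% − 4.40% = +0.84 pp.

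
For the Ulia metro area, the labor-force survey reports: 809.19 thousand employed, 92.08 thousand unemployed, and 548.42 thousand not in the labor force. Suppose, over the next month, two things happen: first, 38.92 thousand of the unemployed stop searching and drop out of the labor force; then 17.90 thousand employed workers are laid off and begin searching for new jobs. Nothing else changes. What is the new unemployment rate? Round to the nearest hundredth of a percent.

Initially, labor force = 809.19 + 92.08 = 901.27 thousand, so u = 92.08/901.27 = 10.22%.
After the first change, unemployed and labor force both fall by 38.92 → E = 809.19, U = 53.16, labor force = 862.35 thousand.
After the second change, employed falls and unemployed rises by 17.90; labor force unchanged → E = 791.29, U = 71.06, labor force = 862.35 thousand.
New unemployment rate = 71.06 / 862.35 = 8.24%.

New unemployment rate ≈ 8.24%.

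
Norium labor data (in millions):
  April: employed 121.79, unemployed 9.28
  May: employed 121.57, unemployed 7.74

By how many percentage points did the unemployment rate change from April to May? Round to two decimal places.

The unemployment rate changed by −1.09 percentage points.

April: labor force = 121.79 + 9.28 = 131.07; u = 9.28/131.07 = 7.08%.
May: labor force = 121.57 + 7.74 = 129.31; u = 7.74/129.31 = 5.99%.
Change = 5.99% − 7.08% = −1.09 pp.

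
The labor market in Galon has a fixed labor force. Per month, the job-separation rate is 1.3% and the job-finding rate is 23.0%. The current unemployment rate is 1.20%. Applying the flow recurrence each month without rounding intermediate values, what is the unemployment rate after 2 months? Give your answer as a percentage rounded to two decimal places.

With a fixed labor force, u_{t+1} = u_t + s·(1−u_t) − f·u_t = u_t·(1−s−f) + s.
Here 1−s−f = 0.757 and s = 0.013.
u_1 = 0.012000 × 0.757 + 0.013 = 0.022084.
u_2 = 0.022084 × 0.757 + 0.013 = 0.029718.

Unemployment rate after two months ≈ 2.97%.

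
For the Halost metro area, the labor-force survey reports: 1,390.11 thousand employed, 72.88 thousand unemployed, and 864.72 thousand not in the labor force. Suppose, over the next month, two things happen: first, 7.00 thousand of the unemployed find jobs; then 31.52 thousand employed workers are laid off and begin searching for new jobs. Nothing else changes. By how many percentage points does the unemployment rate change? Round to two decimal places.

Initially, labor force = 1,390.11 + 72.88 = 1,462.99 thousand, so u = 72.88/1,462.99 = 4.98%.
After the first change, unemployed falls and employed rises by 7.00; labor force unchanged → E = 1,397.11, U = 65.88, labor force = 1,462.99 thousand.
After the second change, employed falls and unemployed rises by 31.52; labor force unchanged → E = 1,365.59, U = 97.40, labor force = 1,462.99 thousand.
New unemployment rate = 97.40 / 1,462.99 = 6.66%.
Change = 6.66% − 4.98% = +1.68 percentage points.

The unemployment rate changes by +1.68 percentage points.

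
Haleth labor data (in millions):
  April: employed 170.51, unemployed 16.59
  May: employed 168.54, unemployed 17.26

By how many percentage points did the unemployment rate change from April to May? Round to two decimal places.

April: labor force = 170.51 + 16.59 = 187.10; u = 16.59/187.10 = 8.87%.
May: labor force = 168.54 + 17.26 = 185.80; u = 17.26/185.80 = 9.29%.
Change = 9.29% − 8.87% = +0.42 pp.

The unemployment rate changed by +0.42 percentage points.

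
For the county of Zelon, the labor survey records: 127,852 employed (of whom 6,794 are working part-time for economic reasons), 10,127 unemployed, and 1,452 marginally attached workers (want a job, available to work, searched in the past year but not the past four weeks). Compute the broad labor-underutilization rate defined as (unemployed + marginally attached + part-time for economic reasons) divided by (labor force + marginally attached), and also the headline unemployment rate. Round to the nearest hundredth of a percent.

Broad underutilization rate ≈ 13.18%; headline unemployment rate ≈ 7.34%.

Labor force = 127,852 + 10,127 = 137,979.
Numerator = 10,127 + 1,452 + 6,794 = 18,373.
Denominator = 137,979 + 1,452 = 139,431.
Broad rate = 18,373 / 139,431 = 13.18%.
Headline unemployment rate = 10,127 / 137,979 = 7.34%.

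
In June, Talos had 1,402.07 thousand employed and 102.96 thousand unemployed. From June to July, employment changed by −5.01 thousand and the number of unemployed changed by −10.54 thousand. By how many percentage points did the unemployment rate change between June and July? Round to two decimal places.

The unemployment rate changed by −0.64 percentage points.

June: labor force = 1,402.07 + 102.96 = 1,505.03; u = 102.96/1,505.03 = 6.84%.
July: labor force = 1,397.06 + 92.42 = 1,489.48; u = 92.42/1,489.48 = 6.20%.
Change = 6.20% − 6.84% = −0.64 pp.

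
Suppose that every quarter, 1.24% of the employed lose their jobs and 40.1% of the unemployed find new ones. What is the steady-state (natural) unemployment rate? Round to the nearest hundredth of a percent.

At steady state the flows balance: s·E = f·U, so U/(E+U) = s/(s+f).
u* = 1.24 / (1.24 + 40.1) = 1.24 / 41.34 = 3.00%.

Steady-state unemployment rate ≈ 3.00%.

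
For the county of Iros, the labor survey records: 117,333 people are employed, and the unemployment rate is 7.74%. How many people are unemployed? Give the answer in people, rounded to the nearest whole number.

Let U be the number unemployed. The labor force is E + U, and U/(E+U) = 0.0774.
So U = 0.0774 × 117,333 / (1 − 0.0774) = 9081.57 / 0.9226 ≈ 9,843.

About 9,843 are unemployed.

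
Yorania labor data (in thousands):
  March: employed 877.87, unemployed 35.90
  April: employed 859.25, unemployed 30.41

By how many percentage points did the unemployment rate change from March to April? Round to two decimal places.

March: labor force = 877.87 + 35.90 = 913.77; u = 35.90/913.77 = 3.93%.
April: labor force = 859.25 + 30.41 = 889.66; u = 30.41/889.66 = 3.42%.
Change = 3.42% − 3.93% = −0.51 pp.

The unemployment rate changed by −0.51 percentage points.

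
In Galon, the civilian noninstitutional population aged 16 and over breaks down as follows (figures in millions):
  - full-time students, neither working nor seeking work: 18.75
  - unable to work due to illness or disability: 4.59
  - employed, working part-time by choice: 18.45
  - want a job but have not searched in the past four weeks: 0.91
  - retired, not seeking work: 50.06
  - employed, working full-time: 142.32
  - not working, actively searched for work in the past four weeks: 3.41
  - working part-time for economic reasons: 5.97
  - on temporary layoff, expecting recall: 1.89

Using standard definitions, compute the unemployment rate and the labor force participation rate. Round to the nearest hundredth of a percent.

Employed = 18.45 + 142.32 + 5.97 = 166.74 million (anyone who worked, including part-time for economic reasons, counts as employed).
Unemployed = 3.41 + 1.89 = 5.30 million (jobless and actively searching, or on temporary layoff).
Labor force = 166.74 + 5.30 = 172.04 million.
Not in labor force = 18.75 + 4.59 + 0.91 + 50.06 = 74.31 million (those not working and not actively searching are outside the labor force — including those who want a job but have given up searching).
Civilian working-age population = 172.04 + 74.31 = 246.35 million.
Unemployment rate = 5.30 / 172.04 = 3.08%.
Labor force participation rate = 172.04 / 246.35 = 69.84%.

Unemployment rate ≈ 3.08%; labor force participation rate ≈ 69.84%.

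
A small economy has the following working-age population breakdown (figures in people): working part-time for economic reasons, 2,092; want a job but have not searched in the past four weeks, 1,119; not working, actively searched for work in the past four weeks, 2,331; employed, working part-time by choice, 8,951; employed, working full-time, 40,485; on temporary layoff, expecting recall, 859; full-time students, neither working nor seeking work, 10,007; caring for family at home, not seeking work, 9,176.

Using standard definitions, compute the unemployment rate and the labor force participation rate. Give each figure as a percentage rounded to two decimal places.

Employed = 2,092 + 8,951 + 40,485 = 51,528 (anyone who worked, including part-time for economic reasons, counts as employed).
Unemployed = 2,331 + 859 = 3,190 (jobless and actively searching, or on temporary layoff).
Labor force = 51,528 + 3,190 = 54,718.
Not in labor force = 1,119 + 10,007 + 9,176 = 20,302 (those not working and not actively searching are outside the labor force — including those who want a job but have given up searching).
Civilian working-age population = 54,718 + 20,302 = 75,020.
Unemployment rate = 3,190 / 54,718 = 5.83%.
Labor force participation rate = 54,718 / 75,020 = 72.94%.

Unemployment rate ≈ 5.83%; labor force participation rate ≈ 72.94%.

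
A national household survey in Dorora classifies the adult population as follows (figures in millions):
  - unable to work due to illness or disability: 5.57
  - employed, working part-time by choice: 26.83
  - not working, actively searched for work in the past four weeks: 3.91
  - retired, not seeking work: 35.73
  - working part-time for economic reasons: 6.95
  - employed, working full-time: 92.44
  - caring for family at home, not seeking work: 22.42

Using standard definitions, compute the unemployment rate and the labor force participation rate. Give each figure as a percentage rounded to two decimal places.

Unemployment rate ≈ 3.00%; labor force participation rate ≈ 67.13%.

Employed = 26.83 + 6.95 + 92.44 = 126.22 million (anyone who worked, including part-time for economic reasons, counts as employed).
Unemployed = 3.91 million.
Labor force = 126.22 + 3.91 = 130.13 million.
Not in labor force = 5.57 + 35.73 + 22.42 = 63.72 million (those not working and not actively searching are outside the labor force).
Civilian working-age population = 130.13 + 63.72 = 193.85 million.
Unemployment rate = 3.91 / 130.13 = 3.00%.
Labor force participation rate = 130.13 / 193.85 = 67.13%.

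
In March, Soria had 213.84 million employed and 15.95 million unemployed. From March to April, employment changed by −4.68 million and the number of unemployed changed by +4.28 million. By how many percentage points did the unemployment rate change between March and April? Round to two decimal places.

March: labor force = 213.84 + 15.95 = 229.79; u = 15.95/229.79 = 6.94%.
April: labor force = 209.16 + 20.23 = 229.39; u = 20.23/229.39 = 8.82%.
Change = 8.82% − 6.94% = +1.88 pp.

The unemployment rate changed by +1.88 percentage points.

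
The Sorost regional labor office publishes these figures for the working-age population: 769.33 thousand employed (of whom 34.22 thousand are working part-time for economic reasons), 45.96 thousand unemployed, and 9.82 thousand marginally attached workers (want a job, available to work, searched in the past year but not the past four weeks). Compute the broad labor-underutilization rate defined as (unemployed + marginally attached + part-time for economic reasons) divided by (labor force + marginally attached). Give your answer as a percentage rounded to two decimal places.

Labor force = 769.33 + 45.96 = 815.29 thousand.
Numerator = 45.96 + 9.82 + 34.22 = 90.00 thousand.
Denominator = 815.29 + 9.82 = 825.11 thousand.
Broad rate = 90.00 / 825.11 = 10.91%.

Broad underutilization rate ≈ 10.91%.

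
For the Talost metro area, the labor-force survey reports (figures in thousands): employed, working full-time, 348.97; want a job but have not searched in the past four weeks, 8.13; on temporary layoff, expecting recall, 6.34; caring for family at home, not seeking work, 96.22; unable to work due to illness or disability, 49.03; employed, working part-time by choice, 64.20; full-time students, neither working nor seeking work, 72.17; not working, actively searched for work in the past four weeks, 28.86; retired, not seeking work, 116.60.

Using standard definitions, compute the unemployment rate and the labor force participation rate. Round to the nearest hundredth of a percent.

Unemployment rate ≈ 7.85%; labor force participation rate ≈ 56.72%.

Employed = 348.97 + 64.20 = 413.17 thousand.
Unemployed = 6.34 + 28.86 = 35.20 thousand (jobless and actively searching, or on temporary layoff).
Labor force = 413.17 + 35.20 = 448.37 thousand.
Not in labor force = 8.13 + 96.22 + 49.03 + 72.17 + 116.60 = 342.15 thousand (those not working and not actively searching are outside the labor force — including those who want a job but have given up searching).
Civilian working-age population = 448.37 + 342.15 = 790.52 thousand.
Unemployment rate = 35.20 / 448.37 = 7.85%.
Labor force participation rate = 448.37 / 790.52 = 56.72%.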